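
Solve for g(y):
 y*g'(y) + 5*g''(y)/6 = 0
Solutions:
 g(y) = C1 + C2*erf(sqrt(15)*y/5)


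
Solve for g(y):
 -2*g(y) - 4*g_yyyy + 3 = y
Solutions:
 g(y) = -y/2 + (C1*sin(2^(1/4)*y/2) + C2*cos(2^(1/4)*y/2))*exp(-2^(1/4)*y/2) + (C3*sin(2^(1/4)*y/2) + C4*cos(2^(1/4)*y/2))*exp(2^(1/4)*y/2) + 3/2


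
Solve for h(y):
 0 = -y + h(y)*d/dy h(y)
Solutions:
 h(y) = -sqrt(C1 + y^2)
 h(y) = sqrt(C1 + y^2)


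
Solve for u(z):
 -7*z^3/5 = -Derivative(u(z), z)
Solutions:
 u(z) = C1 + 7*z^4/20


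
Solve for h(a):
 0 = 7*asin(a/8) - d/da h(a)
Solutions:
 h(a) = C1 + 7*a*asin(a/8) + 7*sqrt(64 - a^2)


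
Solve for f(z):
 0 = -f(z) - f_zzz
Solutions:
 f(z) = C3*exp(-z) + (C1*sin(sqrt(3)*z/2) + C2*cos(sqrt(3)*z/2))*exp(z/2)


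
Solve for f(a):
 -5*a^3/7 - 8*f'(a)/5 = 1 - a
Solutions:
 f(a) = C1 - 25*a^4/224 + 5*a^2/16 - 5*a/8


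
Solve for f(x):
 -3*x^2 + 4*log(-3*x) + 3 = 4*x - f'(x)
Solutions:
 f(x) = C1 + x^3 + 2*x^2 - 4*x*log(-x) + x*(1 - 4*log(3))


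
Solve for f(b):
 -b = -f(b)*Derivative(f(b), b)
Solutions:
 f(b) = -sqrt(C1 + b^2)
 f(b) = sqrt(C1 + b^2)


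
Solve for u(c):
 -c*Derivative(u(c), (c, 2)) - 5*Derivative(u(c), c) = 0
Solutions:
 u(c) = C1 + C2/c^4


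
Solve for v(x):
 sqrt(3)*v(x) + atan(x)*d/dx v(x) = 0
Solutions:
 v(x) = C1*exp(-sqrt(3)*Integral(1/atan(x), x))


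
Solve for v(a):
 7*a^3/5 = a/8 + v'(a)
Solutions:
 v(a) = C1 + 7*a^4/20 - a^2/16


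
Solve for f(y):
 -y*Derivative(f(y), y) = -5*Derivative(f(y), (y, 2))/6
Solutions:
 f(y) = C1 + C2*erfi(sqrt(15)*y/5)


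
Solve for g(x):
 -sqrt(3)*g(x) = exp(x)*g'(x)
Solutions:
 g(x) = C1*exp(sqrt(3)*exp(-x))


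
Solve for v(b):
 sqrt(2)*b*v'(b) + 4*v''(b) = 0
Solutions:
 v(b) = C1 + C2*erf(2^(3/4)*b/4)


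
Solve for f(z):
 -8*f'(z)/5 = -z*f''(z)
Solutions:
 f(z) = C1 + C2*z^(13/5)


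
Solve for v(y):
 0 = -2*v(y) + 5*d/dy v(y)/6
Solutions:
 v(y) = C1*exp(12*y/5)


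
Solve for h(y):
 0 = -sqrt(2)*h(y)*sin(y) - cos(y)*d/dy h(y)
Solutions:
 h(y) = C1*cos(y)^(sqrt(2))


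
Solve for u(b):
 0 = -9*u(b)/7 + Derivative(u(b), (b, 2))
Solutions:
 u(b) = C1*exp(-3*sqrt(7)*b/7) + C2*exp(3*sqrt(7)*b/7)


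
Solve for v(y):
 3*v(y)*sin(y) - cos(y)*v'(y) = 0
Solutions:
 v(y) = C1/cos(y)^3


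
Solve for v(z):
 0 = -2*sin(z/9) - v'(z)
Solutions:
 v(z) = C1 + 18*cos(z/9)


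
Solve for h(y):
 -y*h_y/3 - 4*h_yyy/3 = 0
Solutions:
 h(y) = C1 + Integral(C2*airyai(-2^(1/3)*y/2) + C3*airybi(-2^(1/3)*y/2), y)


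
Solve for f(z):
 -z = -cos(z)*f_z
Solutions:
 f(z) = C1 + Integral(z/cos(z), z)


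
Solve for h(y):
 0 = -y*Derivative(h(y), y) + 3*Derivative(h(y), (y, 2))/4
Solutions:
 h(y) = C1 + C2*erfi(sqrt(6)*y/3)


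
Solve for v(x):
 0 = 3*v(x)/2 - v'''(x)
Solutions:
 v(x) = C3*exp(2^(2/3)*3^(1/3)*x/2) + (C1*sin(2^(2/3)*3^(5/6)*x/4) + C2*cos(2^(2/3)*3^(5/6)*x/4))*exp(-2^(2/3)*3^(1/3)*x/4)


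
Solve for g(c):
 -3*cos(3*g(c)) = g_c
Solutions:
 g(c) = -asin((C1 + exp(18*c))/(C1 - exp(18*c)))/3 + pi/3
 g(c) = asin((C1 + exp(18*c))/(C1 - exp(18*c)))/3


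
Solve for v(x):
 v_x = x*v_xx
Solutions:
 v(x) = C1 + C2*x^2


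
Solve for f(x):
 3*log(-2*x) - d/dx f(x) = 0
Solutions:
 f(x) = C1 + 3*x*log(-x) + 3*x*(-1 + log(2))


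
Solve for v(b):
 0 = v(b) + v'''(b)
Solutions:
 v(b) = C3*exp(-b) + (C1*sin(sqrt(3)*b/2) + C2*cos(sqrt(3)*b/2))*exp(b/2)


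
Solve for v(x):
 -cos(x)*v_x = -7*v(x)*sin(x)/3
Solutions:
 v(x) = C1/cos(x)^(7/3)


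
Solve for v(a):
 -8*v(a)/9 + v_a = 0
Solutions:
 v(a) = C1*exp(8*a/9)


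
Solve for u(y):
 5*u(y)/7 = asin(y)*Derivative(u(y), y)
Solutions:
 u(y) = C1*exp(5*Integral(1/asin(y), y)/7)


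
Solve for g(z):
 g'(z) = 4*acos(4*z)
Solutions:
 g(z) = C1 + 4*z*acos(4*z) - sqrt(1 - 16*z^2)


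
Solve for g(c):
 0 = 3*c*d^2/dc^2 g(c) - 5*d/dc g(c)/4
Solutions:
 g(c) = C1 + C2*c^(17/12)


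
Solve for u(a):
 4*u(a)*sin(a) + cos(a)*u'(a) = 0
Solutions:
 u(a) = C1*cos(a)^4


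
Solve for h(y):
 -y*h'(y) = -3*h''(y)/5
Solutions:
 h(y) = C1 + C2*erfi(sqrt(30)*y/6)


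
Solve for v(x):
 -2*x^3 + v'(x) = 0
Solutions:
 v(x) = C1 + x^4/2


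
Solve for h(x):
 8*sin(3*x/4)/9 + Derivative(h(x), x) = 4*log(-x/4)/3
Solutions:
 h(x) = C1 + 4*x*log(-x)/3 - 8*x*log(2)/3 - 4*x/3 + 32*cos(3*x/4)/27


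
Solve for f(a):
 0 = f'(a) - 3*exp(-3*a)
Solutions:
 f(a) = C1 - exp(-3*a)


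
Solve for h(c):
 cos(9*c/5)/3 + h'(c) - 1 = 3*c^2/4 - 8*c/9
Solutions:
 h(c) = C1 + c^3/4 - 4*c^2/9 + c - 5*sin(9*c/5)/27


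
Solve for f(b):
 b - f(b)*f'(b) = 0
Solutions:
 f(b) = -sqrt(C1 + b^2)
 f(b) = sqrt(C1 + b^2)


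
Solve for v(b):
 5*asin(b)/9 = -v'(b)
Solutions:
 v(b) = C1 - 5*b*asin(b)/9 - 5*sqrt(1 - b^2)/9


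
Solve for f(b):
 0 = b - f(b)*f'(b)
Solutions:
 f(b) = -sqrt(C1 + b^2)
 f(b) = sqrt(C1 + b^2)


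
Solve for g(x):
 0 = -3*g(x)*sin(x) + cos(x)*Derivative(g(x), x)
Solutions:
 g(x) = C1/cos(x)^3


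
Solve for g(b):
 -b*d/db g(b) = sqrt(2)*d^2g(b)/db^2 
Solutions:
 g(b) = C1 + C2*erf(2^(1/4)*b/2)


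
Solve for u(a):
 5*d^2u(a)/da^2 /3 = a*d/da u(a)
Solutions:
 u(a) = C1 + C2*erfi(sqrt(30)*a/10)


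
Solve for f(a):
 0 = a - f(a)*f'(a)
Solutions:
 f(a) = -sqrt(C1 + a^2)
 f(a) = sqrt(C1 + a^2)


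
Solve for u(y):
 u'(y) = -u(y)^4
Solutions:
 u(y) = (-3^(2/3) - 3*3^(1/6)*I)*(1/(C1 + y))^(1/3)/6
 u(y) = (-3^(2/3) + 3*3^(1/6)*I)*(1/(C1 + y))^(1/3)/6
 u(y) = (1/(C1 + 3*y))^(1/3)


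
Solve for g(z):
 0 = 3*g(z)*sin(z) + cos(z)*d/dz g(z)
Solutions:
 g(z) = C1*cos(z)^3


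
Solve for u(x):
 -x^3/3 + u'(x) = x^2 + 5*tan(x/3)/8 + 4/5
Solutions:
 u(x) = C1 + x^4/12 + x^3/3 + 4*x/5 - 15*log(cos(x/3))/8


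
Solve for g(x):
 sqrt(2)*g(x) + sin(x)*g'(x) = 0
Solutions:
 g(x) = C1*(cos(x) + 1)^(sqrt(2)/2)/(cos(x) - 1)^(sqrt(2)/2)


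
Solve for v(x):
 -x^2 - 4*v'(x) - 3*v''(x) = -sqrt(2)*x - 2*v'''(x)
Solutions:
 v(x) = C1 + C2*exp(x*(3 - sqrt(41))/4) + C3*exp(x*(3 + sqrt(41))/4) - x^3/12 + sqrt(2)*x^2/8 + 3*x^2/16 - 17*x/32 - 3*sqrt(2)*x/16


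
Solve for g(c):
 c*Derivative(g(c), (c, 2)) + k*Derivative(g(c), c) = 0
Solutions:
 g(c) = C1 + c^(1 - re(k))*(C2*sin(log(c)*Abs(im(k))) + C3*cos(log(c)*im(k)))


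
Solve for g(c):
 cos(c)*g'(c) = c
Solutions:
 g(c) = C1 + Integral(c/cos(c), c)


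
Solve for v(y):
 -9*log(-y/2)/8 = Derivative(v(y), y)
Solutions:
 v(y) = C1 - 9*y*log(-y)/8 + 9*y*(log(2) + 1)/8


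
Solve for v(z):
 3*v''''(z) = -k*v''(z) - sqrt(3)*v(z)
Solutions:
 v(z) = C1*exp(-sqrt(6)*z*sqrt(-k - sqrt(k^2 - 12*sqrt(3)))/6) + C2*exp(sqrt(6)*z*sqrt(-k - sqrt(k^2 - 12*sqrt(3)))/6) + C3*exp(-sqrt(6)*z*sqrt(-k + sqrt(k^2 - 12*sqrt(3)))/6) + C4*exp(sqrt(6)*z*sqrt(-k + sqrt(k^2 - 12*sqrt(3)))/6)


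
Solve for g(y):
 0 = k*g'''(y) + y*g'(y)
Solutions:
 g(y) = C1 + Integral(C2*airyai(y*(-1/k)^(1/3)) + C3*airybi(y*(-1/k)^(1/3)), y)


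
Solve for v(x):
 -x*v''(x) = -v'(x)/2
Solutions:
 v(x) = C1 + C2*x^(3/2)


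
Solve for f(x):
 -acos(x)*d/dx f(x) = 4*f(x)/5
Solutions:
 f(x) = C1*exp(-4*Integral(1/acos(x), x)/5)


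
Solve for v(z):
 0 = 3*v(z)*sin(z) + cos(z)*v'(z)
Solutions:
 v(z) = C1*cos(z)^3


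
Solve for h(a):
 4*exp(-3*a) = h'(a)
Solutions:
 h(a) = C1 - 4*exp(-3*a)/3


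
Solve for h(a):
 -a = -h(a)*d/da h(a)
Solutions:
 h(a) = -sqrt(C1 + a^2)
 h(a) = sqrt(C1 + a^2)


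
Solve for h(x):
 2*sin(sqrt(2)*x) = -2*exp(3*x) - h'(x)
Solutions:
 h(x) = C1 - 2*exp(3*x)/3 + sqrt(2)*cos(sqrt(2)*x)


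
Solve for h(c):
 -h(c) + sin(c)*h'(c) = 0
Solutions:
 h(c) = C1*sqrt(cos(c) - 1)/sqrt(cos(c) + 1)


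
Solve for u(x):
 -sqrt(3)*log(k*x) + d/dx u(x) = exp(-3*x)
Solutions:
 u(x) = C1 + sqrt(3)*x*log(k*x) - sqrt(3)*x - exp(-3*x)/3


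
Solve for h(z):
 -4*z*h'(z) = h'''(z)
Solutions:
 h(z) = C1 + Integral(C2*airyai(-2^(2/3)*z) + C3*airybi(-2^(2/3)*z), z)


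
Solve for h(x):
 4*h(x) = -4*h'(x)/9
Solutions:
 h(x) = C1*exp(-9*x)


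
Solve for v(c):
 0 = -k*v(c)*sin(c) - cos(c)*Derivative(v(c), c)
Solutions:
 v(c) = C1*exp(k*log(cos(c)))


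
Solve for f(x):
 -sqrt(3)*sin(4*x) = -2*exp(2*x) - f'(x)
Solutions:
 f(x) = C1 - exp(2*x) - sqrt(3)*cos(4*x)/4


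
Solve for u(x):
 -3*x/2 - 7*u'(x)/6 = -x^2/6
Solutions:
 u(x) = C1 + x^3/21 - 9*x^2/14


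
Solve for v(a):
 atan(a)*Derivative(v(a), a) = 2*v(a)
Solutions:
 v(a) = C1*exp(2*Integral(1/atan(a), a))


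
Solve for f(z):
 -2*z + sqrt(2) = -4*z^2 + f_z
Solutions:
 f(z) = C1 + 4*z^3/3 - z^2 + sqrt(2)*z


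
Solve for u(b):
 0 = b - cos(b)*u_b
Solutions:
 u(b) = C1 + Integral(b/cos(b), b)


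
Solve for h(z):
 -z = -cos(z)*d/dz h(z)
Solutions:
 h(z) = C1 + Integral(z/cos(z), z)


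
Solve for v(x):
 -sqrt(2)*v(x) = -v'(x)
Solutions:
 v(x) = C1*exp(sqrt(2)*x)


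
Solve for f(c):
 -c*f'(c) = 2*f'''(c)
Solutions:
 f(c) = C1 + Integral(C2*airyai(-2^(2/3)*c/2) + C3*airybi(-2^(2/3)*c/2), c)


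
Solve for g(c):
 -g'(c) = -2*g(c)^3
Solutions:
 g(c) = -sqrt(2)*sqrt(-1/(C1 + 2*c))/2
 g(c) = sqrt(2)*sqrt(-1/(C1 + 2*c))/2


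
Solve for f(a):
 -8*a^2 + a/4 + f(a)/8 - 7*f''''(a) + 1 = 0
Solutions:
 f(a) = C1*exp(-686^(1/4)*a/14) + C2*exp(686^(1/4)*a/14) + C3*sin(686^(1/4)*a/14) + C4*cos(686^(1/4)*a/14) + 64*a^2 - 2*a - 8


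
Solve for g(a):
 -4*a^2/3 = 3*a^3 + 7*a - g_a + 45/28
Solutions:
 g(a) = C1 + 3*a^4/4 + 4*a^3/9 + 7*a^2/2 + 45*a/28


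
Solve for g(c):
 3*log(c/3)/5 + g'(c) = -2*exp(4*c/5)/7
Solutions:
 g(c) = C1 - 3*c*log(c)/5 + 3*c*(1 + log(3))/5 - 5*exp(4*c/5)/14


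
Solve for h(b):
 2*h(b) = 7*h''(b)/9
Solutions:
 h(b) = C1*exp(-3*sqrt(14)*b/7) + C2*exp(3*sqrt(14)*b/7)


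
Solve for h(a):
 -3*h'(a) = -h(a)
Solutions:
 h(a) = C1*exp(a/3)


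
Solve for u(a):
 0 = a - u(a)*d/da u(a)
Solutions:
 u(a) = -sqrt(C1 + a^2)
 u(a) = sqrt(C1 + a^2)


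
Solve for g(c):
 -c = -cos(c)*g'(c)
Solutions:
 g(c) = C1 + Integral(c/cos(c), c)


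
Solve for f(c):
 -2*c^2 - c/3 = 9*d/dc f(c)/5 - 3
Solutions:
 f(c) = C1 - 10*c^3/27 - 5*c^2/54 + 5*c/3


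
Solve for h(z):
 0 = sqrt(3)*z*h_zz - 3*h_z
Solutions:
 h(z) = C1 + C2*z^(1 + sqrt(3))


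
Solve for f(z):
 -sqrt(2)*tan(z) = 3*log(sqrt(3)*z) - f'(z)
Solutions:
 f(z) = C1 + 3*z*log(z) - 3*z + 3*z*log(3)/2 - sqrt(2)*log(cos(z))


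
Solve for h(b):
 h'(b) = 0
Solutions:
 h(b) = C1


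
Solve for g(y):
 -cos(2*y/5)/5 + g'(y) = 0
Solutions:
 g(y) = C1 + sin(2*y/5)/2


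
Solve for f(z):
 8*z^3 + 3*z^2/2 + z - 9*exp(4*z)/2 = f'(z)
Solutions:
 f(z) = C1 + 2*z^4 + z^3/2 + z^2/2 - 9*exp(4*z)/8


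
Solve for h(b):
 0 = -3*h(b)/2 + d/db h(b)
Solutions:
 h(b) = C1*exp(3*b/2)


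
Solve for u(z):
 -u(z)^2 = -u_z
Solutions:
 u(z) = -1/(C1 + z)


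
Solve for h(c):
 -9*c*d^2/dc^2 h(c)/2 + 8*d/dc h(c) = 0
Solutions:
 h(c) = C1 + C2*c^(25/9)


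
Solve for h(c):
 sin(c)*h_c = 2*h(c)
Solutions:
 h(c) = C1*(cos(c) - 1)/(cos(c) + 1)


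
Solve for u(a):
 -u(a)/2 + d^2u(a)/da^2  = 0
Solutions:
 u(a) = C1*exp(-sqrt(2)*a/2) + C2*exp(sqrt(2)*a/2)


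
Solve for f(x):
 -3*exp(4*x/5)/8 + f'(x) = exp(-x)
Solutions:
 f(x) = C1 + 15*exp(4*x/5)/32 - exp(-x)


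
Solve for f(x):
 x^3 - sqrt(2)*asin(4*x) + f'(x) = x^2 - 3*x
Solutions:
 f(x) = C1 - x^4/4 + x^3/3 - 3*x^2/2 + sqrt(2)*(x*asin(4*x) + sqrt(1 - 16*x^2)/4)


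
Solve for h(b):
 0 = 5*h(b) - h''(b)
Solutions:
 h(b) = C1*exp(-sqrt(5)*b) + C2*exp(sqrt(5)*b)


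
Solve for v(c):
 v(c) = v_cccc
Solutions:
 v(c) = C1*exp(-c) + C2*exp(c) + C3*sin(c) + C4*cos(c)


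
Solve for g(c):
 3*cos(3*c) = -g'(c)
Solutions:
 g(c) = C1 - sin(3*c)


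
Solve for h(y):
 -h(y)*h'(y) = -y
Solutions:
 h(y) = -sqrt(C1 + y^2)
 h(y) = sqrt(C1 + y^2)


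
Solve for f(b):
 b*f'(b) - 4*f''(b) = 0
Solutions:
 f(b) = C1 + C2*erfi(sqrt(2)*b/4)


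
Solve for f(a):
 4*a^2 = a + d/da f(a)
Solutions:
 f(a) = C1 + 4*a^3/3 - a^2/2


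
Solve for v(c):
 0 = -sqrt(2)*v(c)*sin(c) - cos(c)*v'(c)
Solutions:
 v(c) = C1*cos(c)^(sqrt(2))


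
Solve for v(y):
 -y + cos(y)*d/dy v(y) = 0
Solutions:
 v(y) = C1 + Integral(y/cos(y), y)


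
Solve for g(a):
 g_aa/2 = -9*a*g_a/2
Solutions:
 g(a) = C1 + C2*erf(3*sqrt(2)*a/2)


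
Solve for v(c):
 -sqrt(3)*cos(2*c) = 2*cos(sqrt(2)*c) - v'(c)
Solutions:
 v(c) = C1 + sqrt(3)*sin(2*c)/2 + sqrt(2)*sin(sqrt(2)*c)


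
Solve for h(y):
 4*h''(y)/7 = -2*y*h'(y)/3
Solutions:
 h(y) = C1 + C2*erf(sqrt(21)*y/6)


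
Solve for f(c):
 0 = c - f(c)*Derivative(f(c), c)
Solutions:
 f(c) = -sqrt(C1 + c^2)
 f(c) = sqrt(C1 + c^2)


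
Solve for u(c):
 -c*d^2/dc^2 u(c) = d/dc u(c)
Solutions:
 u(c) = C1 + C2*log(c)


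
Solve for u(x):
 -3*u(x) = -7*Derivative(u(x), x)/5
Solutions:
 u(x) = C1*exp(15*x/7)


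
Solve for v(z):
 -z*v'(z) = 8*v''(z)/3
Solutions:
 v(z) = C1 + C2*erf(sqrt(3)*z/4)


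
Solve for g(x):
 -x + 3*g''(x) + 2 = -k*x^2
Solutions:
 g(x) = C1 + C2*x - k*x^4/36 + x^3/18 - x^2/3


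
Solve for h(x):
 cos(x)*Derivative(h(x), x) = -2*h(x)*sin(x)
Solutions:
 h(x) = C1*cos(x)^2


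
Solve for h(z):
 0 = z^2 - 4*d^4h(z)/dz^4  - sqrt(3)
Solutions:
 h(z) = C1 + C2*z + C3*z^2 + C4*z^3 + z^6/1440 - sqrt(3)*z^4/96


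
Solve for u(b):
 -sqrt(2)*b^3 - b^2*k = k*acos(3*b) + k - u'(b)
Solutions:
 u(b) = C1 + sqrt(2)*b^4/4 + b^3*k/3 + b*k + k*(b*acos(3*b) - sqrt(1 - 9*b^2)/3)


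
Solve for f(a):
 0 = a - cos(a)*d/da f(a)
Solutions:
 f(a) = C1 + Integral(a/cos(a), a)


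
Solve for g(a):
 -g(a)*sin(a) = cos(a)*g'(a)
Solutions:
 g(a) = C1*cos(a)


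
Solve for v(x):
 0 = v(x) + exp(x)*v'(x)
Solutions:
 v(x) = C1*exp(exp(-x))


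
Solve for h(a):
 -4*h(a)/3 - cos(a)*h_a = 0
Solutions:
 h(a) = C1*(sin(a) - 1)^(2/3)/(sin(a) + 1)^(2/3)


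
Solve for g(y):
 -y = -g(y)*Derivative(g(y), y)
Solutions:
 g(y) = -sqrt(C1 + y^2)
 g(y) = sqrt(C1 + y^2)


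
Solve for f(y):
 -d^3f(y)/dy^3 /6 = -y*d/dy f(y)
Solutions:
 f(y) = C1 + Integral(C2*airyai(6^(1/3)*y) + C3*airybi(6^(1/3)*y), y)


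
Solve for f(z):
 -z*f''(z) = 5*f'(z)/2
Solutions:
 f(z) = C1 + C2/z^(3/2)


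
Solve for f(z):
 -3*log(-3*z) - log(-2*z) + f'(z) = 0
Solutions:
 f(z) = C1 + 4*z*log(-z) + z*(-4 + log(54))


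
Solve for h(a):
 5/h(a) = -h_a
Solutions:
 h(a) = -sqrt(C1 - 10*a)
 h(a) = sqrt(C1 - 10*a)


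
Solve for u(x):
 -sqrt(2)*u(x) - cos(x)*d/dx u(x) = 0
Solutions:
 u(x) = C1*(sin(x) - 1)^(sqrt(2)/2)/(sin(x) + 1)^(sqrt(2)/2)


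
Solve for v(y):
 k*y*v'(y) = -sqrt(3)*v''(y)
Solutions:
 v(y) = Piecewise((-sqrt(2)*3^(1/4)*sqrt(pi)*C1*erf(sqrt(2)*3^(3/4)*sqrt(k)*y/6)/(2*sqrt(k)) - C2, (k > 0) | (k < 0)), (-C1*y - C2, True))


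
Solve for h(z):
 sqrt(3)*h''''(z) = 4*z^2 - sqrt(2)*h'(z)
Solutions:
 h(z) = C1 + C4*exp(-2^(1/6)*3^(5/6)*z/3) + 2*sqrt(2)*z^3/3 + (C2*sin(2^(1/6)*3^(1/3)*z/2) + C3*cos(2^(1/6)*3^(1/3)*z/2))*exp(2^(1/6)*3^(5/6)*z/6)


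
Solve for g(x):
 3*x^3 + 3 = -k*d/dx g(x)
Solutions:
 g(x) = C1 - 3*x^4/(4*k) - 3*x/k


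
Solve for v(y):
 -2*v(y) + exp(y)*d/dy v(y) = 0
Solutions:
 v(y) = C1*exp(-2*exp(-y))


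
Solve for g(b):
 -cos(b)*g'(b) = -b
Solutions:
 g(b) = C1 + Integral(b/cos(b), b)


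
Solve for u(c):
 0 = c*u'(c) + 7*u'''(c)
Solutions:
 u(c) = C1 + Integral(C2*airyai(-7^(2/3)*c/7) + C3*airybi(-7^(2/3)*c/7), c)


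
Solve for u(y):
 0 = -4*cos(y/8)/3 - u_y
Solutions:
 u(y) = C1 - 32*sin(y/8)/3


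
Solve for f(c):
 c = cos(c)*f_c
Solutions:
 f(c) = C1 + Integral(c/cos(c), c)


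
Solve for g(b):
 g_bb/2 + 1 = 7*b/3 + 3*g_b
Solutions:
 g(b) = C1 + C2*exp(6*b) - 7*b^2/18 + 11*b/54


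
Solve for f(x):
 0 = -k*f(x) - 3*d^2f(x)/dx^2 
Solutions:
 f(x) = C1*exp(-sqrt(3)*x*sqrt(-k)/3) + C2*exp(sqrt(3)*x*sqrt(-k)/3)


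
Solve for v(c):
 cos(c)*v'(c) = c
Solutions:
 v(c) = C1 + Integral(c/cos(c), c)


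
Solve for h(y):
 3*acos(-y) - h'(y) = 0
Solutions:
 h(y) = C1 + 3*y*acos(-y) + 3*sqrt(1 - y^2)


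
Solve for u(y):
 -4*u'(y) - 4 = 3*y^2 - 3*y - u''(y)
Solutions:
 u(y) = C1 + C2*exp(4*y) - y^3/4 + 3*y^2/16 - 29*y/32


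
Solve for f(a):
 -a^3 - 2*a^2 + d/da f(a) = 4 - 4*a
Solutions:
 f(a) = C1 + a^4/4 + 2*a^3/3 - 2*a^2 + 4*a


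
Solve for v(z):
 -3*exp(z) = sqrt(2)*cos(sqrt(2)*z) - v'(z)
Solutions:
 v(z) = C1 + 3*exp(z) + sin(sqrt(2)*z)


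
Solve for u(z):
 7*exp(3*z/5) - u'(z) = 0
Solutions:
 u(z) = C1 + 35*exp(3*z/5)/3


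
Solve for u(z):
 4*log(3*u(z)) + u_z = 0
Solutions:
 Integral(1/(log(_y) + log(3)), (_y, u(z)))/4 = C1 - z


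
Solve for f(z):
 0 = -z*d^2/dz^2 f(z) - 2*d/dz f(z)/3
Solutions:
 f(z) = C1 + C2*z^(1/3)


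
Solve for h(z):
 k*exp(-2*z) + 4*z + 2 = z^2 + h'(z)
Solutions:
 h(z) = C1 - k*exp(-2*z)/2 - z^3/3 + 2*z^2 + 2*z


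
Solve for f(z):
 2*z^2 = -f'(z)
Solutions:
 f(z) = C1 - 2*z^3/3


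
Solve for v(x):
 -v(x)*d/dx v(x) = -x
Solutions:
 v(x) = -sqrt(C1 + x^2)
 v(x) = sqrt(C1 + x^2)


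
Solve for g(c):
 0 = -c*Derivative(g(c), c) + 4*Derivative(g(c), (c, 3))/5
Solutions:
 g(c) = C1 + Integral(C2*airyai(10^(1/3)*c/2) + C3*airybi(10^(1/3)*c/2), c)


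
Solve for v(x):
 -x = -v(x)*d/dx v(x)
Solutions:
 v(x) = -sqrt(C1 + x^2)
 v(x) = sqrt(C1 + x^2)


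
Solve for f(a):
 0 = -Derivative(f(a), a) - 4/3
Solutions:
 f(a) = C1 - 4*a/3


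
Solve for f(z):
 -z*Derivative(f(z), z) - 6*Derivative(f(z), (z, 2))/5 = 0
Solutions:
 f(z) = C1 + C2*erf(sqrt(15)*z/6)


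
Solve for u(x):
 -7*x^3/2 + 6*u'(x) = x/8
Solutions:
 u(x) = C1 + 7*x^4/48 + x^2/96


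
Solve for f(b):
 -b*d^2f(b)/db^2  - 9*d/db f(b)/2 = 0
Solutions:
 f(b) = C1 + C2/b^(7/2)


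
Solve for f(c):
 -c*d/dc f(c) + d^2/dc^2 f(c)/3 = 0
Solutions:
 f(c) = C1 + C2*erfi(sqrt(6)*c/2)


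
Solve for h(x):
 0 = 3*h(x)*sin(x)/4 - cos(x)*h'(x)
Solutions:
 h(x) = C1/cos(x)^(3/4)


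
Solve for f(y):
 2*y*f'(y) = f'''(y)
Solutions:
 f(y) = C1 + Integral(C2*airyai(2^(1/3)*y) + C3*airybi(2^(1/3)*y), y)


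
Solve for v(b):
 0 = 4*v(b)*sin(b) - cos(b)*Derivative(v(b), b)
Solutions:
 v(b) = C1/cos(b)^4


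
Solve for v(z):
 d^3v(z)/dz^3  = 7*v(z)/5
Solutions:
 v(z) = C3*exp(5^(2/3)*7^(1/3)*z/5) + (C1*sin(sqrt(3)*5^(2/3)*7^(1/3)*z/10) + C2*cos(sqrt(3)*5^(2/3)*7^(1/3)*z/10))*exp(-5^(2/3)*7^(1/3)*z/10)


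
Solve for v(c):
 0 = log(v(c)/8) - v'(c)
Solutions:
 Integral(1/(-log(_y) + 3*log(2)), (_y, v(c))) = C1 - c


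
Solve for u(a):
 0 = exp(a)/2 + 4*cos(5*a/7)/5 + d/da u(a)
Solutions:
 u(a) = C1 - exp(a)/2 - 28*sin(5*a/7)/25


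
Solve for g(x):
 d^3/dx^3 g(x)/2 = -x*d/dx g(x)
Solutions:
 g(x) = C1 + Integral(C2*airyai(-2^(1/3)*x) + C3*airybi(-2^(1/3)*x), x)


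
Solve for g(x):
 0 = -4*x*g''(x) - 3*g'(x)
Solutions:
 g(x) = C1 + C2*x^(1/4)


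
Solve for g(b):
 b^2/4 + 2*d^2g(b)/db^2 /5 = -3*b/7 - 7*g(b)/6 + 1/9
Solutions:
 g(b) = C1*sin(sqrt(105)*b/6) + C2*cos(sqrt(105)*b/6) - 3*b^2/14 - 18*b/49 + 178/735


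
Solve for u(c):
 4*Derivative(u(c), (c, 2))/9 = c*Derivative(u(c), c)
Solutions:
 u(c) = C1 + C2*erfi(3*sqrt(2)*c/4)


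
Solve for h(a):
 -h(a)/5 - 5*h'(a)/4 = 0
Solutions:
 h(a) = C1*exp(-4*a/25)


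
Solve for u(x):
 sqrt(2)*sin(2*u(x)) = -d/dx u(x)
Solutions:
 u(x) = pi - acos((-C1 - exp(4*sqrt(2)*x))/(C1 - exp(4*sqrt(2)*x)))/2
 u(x) = acos((-C1 - exp(4*sqrt(2)*x))/(C1 - exp(4*sqrt(2)*x)))/2


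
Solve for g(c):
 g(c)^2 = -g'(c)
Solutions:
 g(c) = 1/(C1 + c)


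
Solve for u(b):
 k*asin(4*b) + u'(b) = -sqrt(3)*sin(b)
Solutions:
 u(b) = C1 - k*(b*asin(4*b) + sqrt(1 - 16*b^2)/4) + sqrt(3)*cos(b)


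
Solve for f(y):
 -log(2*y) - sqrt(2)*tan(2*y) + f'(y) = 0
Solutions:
 f(y) = C1 + y*log(y) - y + y*log(2) - sqrt(2)*log(cos(2*y))/2


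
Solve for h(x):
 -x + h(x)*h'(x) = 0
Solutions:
 h(x) = -sqrt(C1 + x^2)
 h(x) = sqrt(C1 + x^2)


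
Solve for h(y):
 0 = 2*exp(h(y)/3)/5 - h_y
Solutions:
 h(y) = 3*log(-1/(C1 + 2*y)) + 3*log(15)


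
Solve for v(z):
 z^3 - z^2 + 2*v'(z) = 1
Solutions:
 v(z) = C1 - z^4/8 + z^3/6 + z/2


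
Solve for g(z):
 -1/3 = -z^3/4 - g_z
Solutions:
 g(z) = C1 - z^4/16 + z/3


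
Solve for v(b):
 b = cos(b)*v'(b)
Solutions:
 v(b) = C1 + Integral(b/cos(b), b)


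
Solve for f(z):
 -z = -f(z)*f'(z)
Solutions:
 f(z) = -sqrt(C1 + z^2)
 f(z) = sqrt(C1 + z^2)


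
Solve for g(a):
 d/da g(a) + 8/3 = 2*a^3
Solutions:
 g(a) = C1 + a^4/2 - 8*a/3


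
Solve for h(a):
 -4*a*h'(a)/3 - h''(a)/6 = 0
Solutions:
 h(a) = C1 + C2*erf(2*a)


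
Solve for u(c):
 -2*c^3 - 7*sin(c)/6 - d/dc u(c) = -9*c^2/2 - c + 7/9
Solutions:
 u(c) = C1 - c^4/2 + 3*c^3/2 + c^2/2 - 7*c/9 + 7*cos(c)/6


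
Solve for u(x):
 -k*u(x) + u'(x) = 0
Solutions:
 u(x) = C1*exp(k*x)


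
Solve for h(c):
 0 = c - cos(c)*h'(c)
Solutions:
 h(c) = C1 + Integral(c/cos(c), c)


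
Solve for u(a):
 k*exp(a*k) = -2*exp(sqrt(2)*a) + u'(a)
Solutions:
 u(a) = C1 + sqrt(2)*exp(sqrt(2)*a) + exp(a*k)


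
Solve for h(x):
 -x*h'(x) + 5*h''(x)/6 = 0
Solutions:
 h(x) = C1 + C2*erfi(sqrt(15)*x/5)


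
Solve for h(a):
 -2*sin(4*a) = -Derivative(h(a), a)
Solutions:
 h(a) = C1 - cos(4*a)/2


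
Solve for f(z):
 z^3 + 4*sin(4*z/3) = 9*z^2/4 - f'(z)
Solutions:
 f(z) = C1 - z^4/4 + 3*z^3/4 + 3*cos(4*z/3)


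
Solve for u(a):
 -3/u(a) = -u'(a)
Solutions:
 u(a) = -sqrt(C1 + 6*a)
 u(a) = sqrt(C1 + 6*a)


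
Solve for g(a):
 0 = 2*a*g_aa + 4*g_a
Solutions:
 g(a) = C1 + C2/a


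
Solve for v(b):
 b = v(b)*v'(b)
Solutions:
 v(b) = -sqrt(C1 + b^2)
 v(b) = sqrt(C1 + b^2)


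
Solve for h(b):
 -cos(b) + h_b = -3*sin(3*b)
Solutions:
 h(b) = C1 + sin(b) + cos(3*b)


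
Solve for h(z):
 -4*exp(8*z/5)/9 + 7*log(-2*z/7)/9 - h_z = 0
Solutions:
 h(z) = C1 + 7*z*log(-z)/9 + 7*z*(-log(7) - 1 + log(2))/9 - 5*exp(8*z/5)/18


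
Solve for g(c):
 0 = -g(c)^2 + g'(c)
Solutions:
 g(c) = -1/(C1 + c)


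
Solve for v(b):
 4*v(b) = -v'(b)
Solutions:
 v(b) = C1*exp(-4*b)


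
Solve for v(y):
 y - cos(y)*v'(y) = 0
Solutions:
 v(y) = C1 + Integral(y/cos(y), y)


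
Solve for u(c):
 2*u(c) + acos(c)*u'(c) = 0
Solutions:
 u(c) = C1*exp(-2*Integral(1/acos(c), c))


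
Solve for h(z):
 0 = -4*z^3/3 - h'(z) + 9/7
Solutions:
 h(z) = C1 - z^4/3 + 9*z/7


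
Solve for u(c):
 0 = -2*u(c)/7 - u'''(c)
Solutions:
 u(c) = C3*exp(-2^(1/3)*7^(2/3)*c/7) + (C1*sin(2^(1/3)*sqrt(3)*7^(2/3)*c/14) + C2*cos(2^(1/3)*sqrt(3)*7^(2/3)*c/14))*exp(2^(1/3)*7^(2/3)*c/14)


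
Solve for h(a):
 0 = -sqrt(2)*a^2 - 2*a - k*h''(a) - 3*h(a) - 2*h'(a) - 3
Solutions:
 h(a) = C1*exp(a*(sqrt(1 - 3*k) - 1)/k) + C2*exp(-a*(sqrt(1 - 3*k) + 1)/k) - sqrt(2)*a^2/3 - 2*a/3 + 4*sqrt(2)*a/9 + 2*sqrt(2)*k/9 - 5/9 - 8*sqrt(2)/27


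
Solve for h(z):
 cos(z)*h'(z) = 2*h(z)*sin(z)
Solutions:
 h(z) = C1/cos(z)^2


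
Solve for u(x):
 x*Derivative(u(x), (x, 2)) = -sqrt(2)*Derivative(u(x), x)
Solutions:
 u(x) = C1 + C2*x^(1 - sqrt(2))


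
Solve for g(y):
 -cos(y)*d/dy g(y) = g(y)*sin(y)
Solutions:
 g(y) = C1*cos(y)


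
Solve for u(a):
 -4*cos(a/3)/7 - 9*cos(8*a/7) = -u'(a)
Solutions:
 u(a) = C1 + 12*sin(a/3)/7 + 63*sin(8*a/7)/8


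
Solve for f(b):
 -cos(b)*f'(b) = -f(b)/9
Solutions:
 f(b) = C1*(sin(b) + 1)^(1/18)/(sin(b) - 1)^(1/18)


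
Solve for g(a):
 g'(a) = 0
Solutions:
 g(a) = C1


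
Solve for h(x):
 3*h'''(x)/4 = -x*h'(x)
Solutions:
 h(x) = C1 + Integral(C2*airyai(-6^(2/3)*x/3) + C3*airybi(-6^(2/3)*x/3), x)


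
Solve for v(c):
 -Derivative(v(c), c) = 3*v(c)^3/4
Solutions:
 v(c) = -sqrt(2)*sqrt(-1/(C1 - 3*c))
 v(c) = sqrt(2)*sqrt(-1/(C1 - 3*c))


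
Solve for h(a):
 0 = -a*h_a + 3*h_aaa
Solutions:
 h(a) = C1 + Integral(C2*airyai(3^(2/3)*a/3) + C3*airybi(3^(2/3)*a/3), a)


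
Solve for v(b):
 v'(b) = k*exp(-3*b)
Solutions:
 v(b) = C1 - k*exp(-3*b)/3


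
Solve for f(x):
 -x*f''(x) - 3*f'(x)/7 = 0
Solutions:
 f(x) = C1 + C2*x^(4/7)


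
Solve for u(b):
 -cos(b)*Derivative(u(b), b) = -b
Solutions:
 u(b) = C1 + Integral(b/cos(b), b)


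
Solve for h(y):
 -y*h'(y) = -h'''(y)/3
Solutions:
 h(y) = C1 + Integral(C2*airyai(3^(1/3)*y) + C3*airybi(3^(1/3)*y), y)


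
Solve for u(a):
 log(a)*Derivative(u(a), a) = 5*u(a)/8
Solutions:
 u(a) = C1*exp(5*li(a)/8)


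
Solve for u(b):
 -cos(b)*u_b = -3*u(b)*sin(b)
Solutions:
 u(b) = C1/cos(b)^3


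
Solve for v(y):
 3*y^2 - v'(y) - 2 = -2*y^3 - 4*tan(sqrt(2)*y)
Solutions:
 v(y) = C1 + y^4/2 + y^3 - 2*y - 2*sqrt(2)*log(cos(sqrt(2)*y))


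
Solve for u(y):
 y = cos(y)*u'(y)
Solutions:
 u(y) = C1 + Integral(y/cos(y), y)


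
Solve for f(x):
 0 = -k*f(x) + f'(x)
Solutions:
 f(x) = C1*exp(k*x)


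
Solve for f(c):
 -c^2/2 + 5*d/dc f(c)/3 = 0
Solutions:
 f(c) = C1 + c^3/10


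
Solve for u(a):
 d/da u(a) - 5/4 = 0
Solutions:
 u(a) = C1 + 5*a/4


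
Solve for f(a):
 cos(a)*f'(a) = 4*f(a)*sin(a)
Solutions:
 f(a) = C1/cos(a)^4


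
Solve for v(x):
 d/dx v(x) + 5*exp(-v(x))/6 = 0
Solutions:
 v(x) = log(C1 - 5*x/6)


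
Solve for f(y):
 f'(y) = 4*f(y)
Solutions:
 f(y) = C1*exp(4*y)


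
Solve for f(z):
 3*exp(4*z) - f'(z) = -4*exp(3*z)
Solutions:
 f(z) = C1 + 3*exp(4*z)/4 + 4*exp(3*z)/3


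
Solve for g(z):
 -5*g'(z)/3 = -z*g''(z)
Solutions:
 g(z) = C1 + C2*z^(8/3)


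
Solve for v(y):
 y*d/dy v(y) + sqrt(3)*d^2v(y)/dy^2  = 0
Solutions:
 v(y) = C1 + C2*erf(sqrt(2)*3^(3/4)*y/6)


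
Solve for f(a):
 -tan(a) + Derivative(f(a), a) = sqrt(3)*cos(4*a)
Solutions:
 f(a) = C1 - log(cos(a)) + sqrt(3)*sin(4*a)/4


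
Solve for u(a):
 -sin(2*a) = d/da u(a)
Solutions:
 u(a) = C1 + cos(2*a)/2


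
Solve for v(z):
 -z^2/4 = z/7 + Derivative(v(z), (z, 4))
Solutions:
 v(z) = C1 + C2*z + C3*z^2 + C4*z^3 - z^6/1440 - z^5/840


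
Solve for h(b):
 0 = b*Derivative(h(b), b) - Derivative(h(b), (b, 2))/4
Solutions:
 h(b) = C1 + C2*erfi(sqrt(2)*b)


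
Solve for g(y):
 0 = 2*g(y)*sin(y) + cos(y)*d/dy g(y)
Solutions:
 g(y) = C1*cos(y)^2


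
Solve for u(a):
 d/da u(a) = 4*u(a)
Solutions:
 u(a) = C1*exp(4*a)


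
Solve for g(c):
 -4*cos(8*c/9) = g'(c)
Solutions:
 g(c) = C1 - 9*sin(8*c/9)/2


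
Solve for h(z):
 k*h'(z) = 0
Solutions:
 h(z) = C1


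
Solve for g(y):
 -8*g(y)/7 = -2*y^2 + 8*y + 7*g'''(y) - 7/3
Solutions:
 g(y) = C3*exp(-2*7^(1/3)*y/7) + 7*y^2/4 - 7*y + (C1*sin(sqrt(3)*7^(1/3)*y/7) + C2*cos(sqrt(3)*7^(1/3)*y/7))*exp(7^(1/3)*y/7) + 49/24


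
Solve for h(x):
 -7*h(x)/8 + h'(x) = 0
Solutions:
 h(x) = C1*exp(7*x/8)


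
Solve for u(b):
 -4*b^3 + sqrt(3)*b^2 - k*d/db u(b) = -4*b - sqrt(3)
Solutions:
 u(b) = C1 - b^4/k + sqrt(3)*b^3/(3*k) + 2*b^2/k + sqrt(3)*b/k


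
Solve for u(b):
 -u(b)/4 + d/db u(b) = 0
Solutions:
 u(b) = C1*exp(b/4)


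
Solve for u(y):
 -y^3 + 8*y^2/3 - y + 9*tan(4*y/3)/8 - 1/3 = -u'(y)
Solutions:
 u(y) = C1 + y^4/4 - 8*y^3/9 + y^2/2 + y/3 + 27*log(cos(4*y/3))/32


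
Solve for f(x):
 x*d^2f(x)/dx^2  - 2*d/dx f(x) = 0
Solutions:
 f(x) = C1 + C2*x^3


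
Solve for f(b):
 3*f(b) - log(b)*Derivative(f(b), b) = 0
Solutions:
 f(b) = C1*exp(3*li(b))


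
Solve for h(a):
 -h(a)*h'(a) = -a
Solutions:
 h(a) = -sqrt(C1 + a^2)
 h(a) = sqrt(C1 + a^2)


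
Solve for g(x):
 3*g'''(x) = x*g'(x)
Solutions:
 g(x) = C1 + Integral(C2*airyai(3^(2/3)*x/3) + C3*airybi(3^(2/3)*x/3), x)


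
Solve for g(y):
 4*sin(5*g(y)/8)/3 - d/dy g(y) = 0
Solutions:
 -4*y/3 + 4*log(cos(5*g(y)/8) - 1)/5 - 4*log(cos(5*g(y)/8) + 1)/5 = C1


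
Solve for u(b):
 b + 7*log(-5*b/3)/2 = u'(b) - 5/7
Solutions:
 u(b) = C1 + b^2/2 + 7*b*log(-b)/2 + b*(-4*log(3) - 39/14 + log(15)/2 + 3*log(5))


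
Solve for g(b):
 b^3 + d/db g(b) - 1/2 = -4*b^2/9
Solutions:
 g(b) = C1 - b^4/4 - 4*b^3/27 + b/2


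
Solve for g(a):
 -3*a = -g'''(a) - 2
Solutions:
 g(a) = C1 + C2*a + C3*a^2 + a^4/8 - a^3/3


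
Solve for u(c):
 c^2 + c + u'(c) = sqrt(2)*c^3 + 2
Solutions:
 u(c) = C1 + sqrt(2)*c^4/4 - c^3/3 - c^2/2 + 2*c


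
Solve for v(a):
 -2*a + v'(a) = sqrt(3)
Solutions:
 v(a) = C1 + a^2 + sqrt(3)*a


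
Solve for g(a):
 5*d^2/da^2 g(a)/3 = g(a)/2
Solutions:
 g(a) = C1*exp(-sqrt(30)*a/10) + C2*exp(sqrt(30)*a/10)


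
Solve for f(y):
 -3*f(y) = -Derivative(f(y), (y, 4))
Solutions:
 f(y) = C1*exp(-3^(1/4)*y) + C2*exp(3^(1/4)*y) + C3*sin(3^(1/4)*y) + C4*cos(3^(1/4)*y)


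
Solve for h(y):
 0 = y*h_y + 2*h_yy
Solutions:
 h(y) = C1 + C2*erf(y/2)


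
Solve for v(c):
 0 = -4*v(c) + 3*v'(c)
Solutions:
 v(c) = C1*exp(4*c/3)


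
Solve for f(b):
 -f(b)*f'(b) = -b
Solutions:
 f(b) = -sqrt(C1 + b^2)
 f(b) = sqrt(C1 + b^2)


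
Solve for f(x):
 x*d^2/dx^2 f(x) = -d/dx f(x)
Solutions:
 f(x) = C1 + C2*log(x)


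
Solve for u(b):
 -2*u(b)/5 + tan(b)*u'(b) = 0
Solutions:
 u(b) = C1*sin(b)^(2/5)


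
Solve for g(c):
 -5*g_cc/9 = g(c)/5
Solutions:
 g(c) = C1*sin(3*c/5) + C2*cos(3*c/5)


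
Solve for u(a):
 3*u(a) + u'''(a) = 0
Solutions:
 u(a) = C3*exp(-3^(1/3)*a) + (C1*sin(3^(5/6)*a/2) + C2*cos(3^(5/6)*a/2))*exp(3^(1/3)*a/2)


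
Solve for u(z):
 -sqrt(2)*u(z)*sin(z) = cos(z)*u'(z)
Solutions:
 u(z) = C1*cos(z)^(sqrt(2))


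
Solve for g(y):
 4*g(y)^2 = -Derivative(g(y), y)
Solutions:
 g(y) = 1/(C1 + 4*y)


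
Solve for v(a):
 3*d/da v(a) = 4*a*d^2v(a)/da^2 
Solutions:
 v(a) = C1 + C2*a^(7/4)


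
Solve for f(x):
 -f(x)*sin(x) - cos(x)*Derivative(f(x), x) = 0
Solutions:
 f(x) = C1*cos(x)


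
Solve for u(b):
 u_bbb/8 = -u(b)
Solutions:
 u(b) = C3*exp(-2*b) + (C1*sin(sqrt(3)*b) + C2*cos(sqrt(3)*b))*exp(b)


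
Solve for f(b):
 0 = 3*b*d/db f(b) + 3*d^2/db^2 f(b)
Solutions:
 f(b) = C1 + C2*erf(sqrt(2)*b/2)


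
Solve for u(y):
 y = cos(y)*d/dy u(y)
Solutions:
 u(y) = C1 + Integral(y/cos(y), y)


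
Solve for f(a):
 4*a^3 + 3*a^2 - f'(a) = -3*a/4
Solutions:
 f(a) = C1 + a^4 + a^3 + 3*a^2/8


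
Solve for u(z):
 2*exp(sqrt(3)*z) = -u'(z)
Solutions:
 u(z) = C1 - 2*sqrt(3)*exp(sqrt(3)*z)/3


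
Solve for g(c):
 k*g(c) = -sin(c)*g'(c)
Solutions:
 g(c) = C1*exp(k*(-log(cos(c) - 1) + log(cos(c) + 1))/2)


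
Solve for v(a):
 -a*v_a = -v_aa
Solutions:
 v(a) = C1 + C2*erfi(sqrt(2)*a/2)


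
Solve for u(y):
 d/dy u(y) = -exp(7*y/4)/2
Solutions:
 u(y) = C1 - 2*exp(7*y/4)/7


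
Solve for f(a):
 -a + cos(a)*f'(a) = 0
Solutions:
 f(a) = C1 + Integral(a/cos(a), a)


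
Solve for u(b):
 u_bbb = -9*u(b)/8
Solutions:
 u(b) = C3*exp(-3^(2/3)*b/2) + (C1*sin(3*3^(1/6)*b/4) + C2*cos(3*3^(1/6)*b/4))*exp(3^(2/3)*b/4)


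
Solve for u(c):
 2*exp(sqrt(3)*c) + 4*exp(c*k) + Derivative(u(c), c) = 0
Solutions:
 u(c) = C1 - 2*sqrt(3)*exp(sqrt(3)*c)/3 - 4*exp(c*k)/k


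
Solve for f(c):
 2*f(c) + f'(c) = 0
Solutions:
 f(c) = C1*exp(-2*c)


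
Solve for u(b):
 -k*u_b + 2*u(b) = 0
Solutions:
 u(b) = C1*exp(2*b/k)


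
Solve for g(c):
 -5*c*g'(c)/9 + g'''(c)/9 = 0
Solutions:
 g(c) = C1 + Integral(C2*airyai(5^(1/3)*c) + C3*airybi(5^(1/3)*c), c)


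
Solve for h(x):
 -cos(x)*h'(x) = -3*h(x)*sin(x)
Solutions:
 h(x) = C1/cos(x)^3


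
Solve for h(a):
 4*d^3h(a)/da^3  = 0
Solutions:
 h(a) = C1 + C2*a + C3*a^2


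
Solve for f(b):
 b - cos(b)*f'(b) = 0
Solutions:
 f(b) = C1 + Integral(b/cos(b), b)


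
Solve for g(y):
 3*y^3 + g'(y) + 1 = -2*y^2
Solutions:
 g(y) = C1 - 3*y^4/4 - 2*y^3/3 - y


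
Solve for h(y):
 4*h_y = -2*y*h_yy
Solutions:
 h(y) = C1 + C2/y


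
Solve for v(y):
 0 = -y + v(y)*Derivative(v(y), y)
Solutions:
 v(y) = -sqrt(C1 + y^2)
 v(y) = sqrt(C1 + y^2)


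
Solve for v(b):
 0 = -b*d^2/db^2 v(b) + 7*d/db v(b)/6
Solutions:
 v(b) = C1 + C2*b^(13/6)


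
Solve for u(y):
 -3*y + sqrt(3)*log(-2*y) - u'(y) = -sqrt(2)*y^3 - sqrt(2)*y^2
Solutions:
 u(y) = C1 + sqrt(2)*y^4/4 + sqrt(2)*y^3/3 - 3*y^2/2 + sqrt(3)*y*log(-y) + sqrt(3)*y*(-1 + log(2))


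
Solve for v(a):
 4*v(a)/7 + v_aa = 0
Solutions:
 v(a) = C1*sin(2*sqrt(7)*a/7) + C2*cos(2*sqrt(7)*a/7)


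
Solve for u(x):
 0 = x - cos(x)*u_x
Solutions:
 u(x) = C1 + Integral(x/cos(x), x)


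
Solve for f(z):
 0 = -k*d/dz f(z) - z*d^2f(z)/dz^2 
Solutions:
 f(z) = C1 + z^(1 - re(k))*(C2*sin(log(z)*Abs(im(k))) + C3*cos(log(z)*im(k)))


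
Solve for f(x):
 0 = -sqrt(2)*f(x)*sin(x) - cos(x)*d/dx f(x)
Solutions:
 f(x) = C1*cos(x)^(sqrt(2))


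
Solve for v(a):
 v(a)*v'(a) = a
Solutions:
 v(a) = -sqrt(C1 + a^2)
 v(a) = sqrt(C1 + a^2)


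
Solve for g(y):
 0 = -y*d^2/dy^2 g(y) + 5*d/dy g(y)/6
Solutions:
 g(y) = C1 + C2*y^(11/6)


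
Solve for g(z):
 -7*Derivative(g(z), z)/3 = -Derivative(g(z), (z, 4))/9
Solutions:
 g(z) = C1 + C4*exp(21^(1/3)*z) + (C2*sin(3^(5/6)*7^(1/3)*z/2) + C3*cos(3^(5/6)*7^(1/3)*z/2))*exp(-21^(1/3)*z/2)


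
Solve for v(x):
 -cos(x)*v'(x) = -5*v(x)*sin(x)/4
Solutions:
 v(x) = C1/cos(x)^(5/4)


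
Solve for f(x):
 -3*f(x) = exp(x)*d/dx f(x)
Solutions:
 f(x) = C1*exp(3*exp(-x))


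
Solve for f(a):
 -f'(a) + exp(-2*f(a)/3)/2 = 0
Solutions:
 f(a) = 3*log(-sqrt(C1 + a)) - 3*log(3)/2
 f(a) = 3*log(C1 + a/3)/2


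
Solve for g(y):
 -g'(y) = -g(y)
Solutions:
 g(y) = C1*exp(y)


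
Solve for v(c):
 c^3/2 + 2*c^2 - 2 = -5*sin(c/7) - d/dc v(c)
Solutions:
 v(c) = C1 - c^4/8 - 2*c^3/3 + 2*c + 35*cos(c/7)


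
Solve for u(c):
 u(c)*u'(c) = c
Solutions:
 u(c) = -sqrt(C1 + c^2)
 u(c) = sqrt(C1 + c^2)


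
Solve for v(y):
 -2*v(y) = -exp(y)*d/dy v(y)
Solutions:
 v(y) = C1*exp(-2*exp(-y))


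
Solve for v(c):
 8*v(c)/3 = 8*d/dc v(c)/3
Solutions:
 v(c) = C1*exp(c)


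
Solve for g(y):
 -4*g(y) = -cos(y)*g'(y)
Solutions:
 g(y) = C1*(sin(y)^2 + 2*sin(y) + 1)/(sin(y)^2 - 2*sin(y) + 1)


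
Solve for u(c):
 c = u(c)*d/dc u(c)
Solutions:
 u(c) = -sqrt(C1 + c^2)
 u(c) = sqrt(C1 + c^2)


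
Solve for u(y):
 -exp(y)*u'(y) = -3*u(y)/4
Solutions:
 u(y) = C1*exp(-3*exp(-y)/4)


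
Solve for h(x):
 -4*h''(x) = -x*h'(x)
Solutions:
 h(x) = C1 + C2*erfi(sqrt(2)*x/4)


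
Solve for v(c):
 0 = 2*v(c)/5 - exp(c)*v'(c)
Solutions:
 v(c) = C1*exp(-2*exp(-c)/5)


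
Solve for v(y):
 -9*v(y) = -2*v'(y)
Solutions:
 v(y) = C1*exp(9*y/2)


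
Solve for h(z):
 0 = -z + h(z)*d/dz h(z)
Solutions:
 h(z) = -sqrt(C1 + z^2)
 h(z) = sqrt(C1 + z^2)


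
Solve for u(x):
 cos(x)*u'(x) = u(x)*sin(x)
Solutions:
 u(x) = C1/cos(x)


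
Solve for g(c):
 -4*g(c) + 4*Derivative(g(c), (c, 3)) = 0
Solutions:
 g(c) = C3*exp(c) + (C1*sin(sqrt(3)*c/2) + C2*cos(sqrt(3)*c/2))*exp(-c/2)


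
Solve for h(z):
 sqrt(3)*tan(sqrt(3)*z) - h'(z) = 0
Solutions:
 h(z) = C1 - log(cos(sqrt(3)*z))


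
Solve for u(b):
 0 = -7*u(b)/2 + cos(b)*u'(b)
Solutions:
 u(b) = C1*(sin(b) + 1)^(7/4)/(sin(b) - 1)^(7/4)


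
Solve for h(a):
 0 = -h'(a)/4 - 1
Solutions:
 h(a) = C1 - 4*a


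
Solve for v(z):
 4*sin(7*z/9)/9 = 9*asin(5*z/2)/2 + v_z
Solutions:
 v(z) = C1 - 9*z*asin(5*z/2)/2 - 9*sqrt(4 - 25*z^2)/10 - 4*cos(7*z/9)/7


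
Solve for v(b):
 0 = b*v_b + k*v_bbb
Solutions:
 v(b) = C1 + Integral(C2*airyai(b*(-1/k)^(1/3)) + C3*airybi(b*(-1/k)^(1/3)), b)


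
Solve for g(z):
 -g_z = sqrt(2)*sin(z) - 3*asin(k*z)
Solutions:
 g(z) = C1 + 3*Piecewise((z*asin(k*z) + sqrt(-k^2*z^2 + 1)/k, Ne(k, 0)), (0, True)) + sqrt(2)*cos(z)


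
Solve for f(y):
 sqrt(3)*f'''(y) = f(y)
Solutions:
 f(y) = C3*exp(3^(5/6)*y/3) + (C1*sin(3^(1/3)*y/2) + C2*cos(3^(1/3)*y/2))*exp(-3^(5/6)*y/6)


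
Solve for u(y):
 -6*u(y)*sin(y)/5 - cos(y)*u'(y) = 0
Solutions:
 u(y) = C1*cos(y)^(6/5)


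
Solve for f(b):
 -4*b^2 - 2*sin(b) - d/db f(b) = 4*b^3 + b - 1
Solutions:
 f(b) = C1 - b^4 - 4*b^3/3 - b^2/2 + b + 2*cos(b)


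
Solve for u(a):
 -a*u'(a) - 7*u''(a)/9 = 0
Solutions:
 u(a) = C1 + C2*erf(3*sqrt(14)*a/14)


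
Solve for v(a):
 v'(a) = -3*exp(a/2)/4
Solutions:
 v(a) = C1 - 3*exp(a/2)/2


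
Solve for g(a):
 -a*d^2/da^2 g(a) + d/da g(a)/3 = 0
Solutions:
 g(a) = C1 + C2*a^(4/3)


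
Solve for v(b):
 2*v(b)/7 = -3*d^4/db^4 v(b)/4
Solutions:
 v(b) = (C1*sin(2^(1/4)*21^(3/4)*b/21) + C2*cos(2^(1/4)*21^(3/4)*b/21))*exp(-2^(1/4)*21^(3/4)*b/21) + (C3*sin(2^(1/4)*21^(3/4)*b/21) + C4*cos(2^(1/4)*21^(3/4)*b/21))*exp(2^(1/4)*21^(3/4)*b/21)


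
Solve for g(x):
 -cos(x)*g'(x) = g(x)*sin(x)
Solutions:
 g(x) = C1*cos(x)


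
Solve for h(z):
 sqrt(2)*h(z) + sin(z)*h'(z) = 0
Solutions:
 h(z) = C1*(cos(z) + 1)^(sqrt(2)/2)/(cos(z) - 1)^(sqrt(2)/2)


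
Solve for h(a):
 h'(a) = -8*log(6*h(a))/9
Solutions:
 9*Integral(1/(log(_y) + log(6)), (_y, h(a)))/8 = C1 - a


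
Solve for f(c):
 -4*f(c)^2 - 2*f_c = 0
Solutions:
 f(c) = 1/(C1 + 2*c)


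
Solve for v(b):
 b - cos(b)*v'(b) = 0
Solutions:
 v(b) = C1 + Integral(b/cos(b), b)


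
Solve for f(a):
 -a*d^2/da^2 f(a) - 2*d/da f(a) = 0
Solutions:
 f(a) = C1 + C2/a


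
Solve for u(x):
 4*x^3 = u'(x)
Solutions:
 u(x) = C1 + x^4


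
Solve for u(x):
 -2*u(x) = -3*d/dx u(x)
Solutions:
 u(x) = C1*exp(2*x/3)


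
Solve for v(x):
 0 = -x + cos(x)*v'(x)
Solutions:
 v(x) = C1 + Integral(x/cos(x), x)


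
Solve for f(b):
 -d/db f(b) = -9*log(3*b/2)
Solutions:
 f(b) = C1 + 9*b*log(b) - 9*b + b*log(19683/512)


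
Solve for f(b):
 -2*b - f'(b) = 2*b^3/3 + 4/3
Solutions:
 f(b) = C1 - b^4/6 - b^2 - 4*b/3


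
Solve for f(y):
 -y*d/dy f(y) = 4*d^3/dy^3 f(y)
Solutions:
 f(y) = C1 + Integral(C2*airyai(-2^(1/3)*y/2) + C3*airybi(-2^(1/3)*y/2), y)


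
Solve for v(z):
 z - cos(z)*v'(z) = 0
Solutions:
 v(z) = C1 + Integral(z/cos(z), z)


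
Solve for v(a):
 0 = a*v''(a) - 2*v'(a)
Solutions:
 v(a) = C1 + C2*a^3


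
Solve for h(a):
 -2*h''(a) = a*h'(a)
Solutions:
 h(a) = C1 + C2*erf(a/2)


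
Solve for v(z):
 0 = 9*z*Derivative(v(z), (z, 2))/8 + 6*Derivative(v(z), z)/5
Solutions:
 v(z) = C1 + C2/z^(1/15)


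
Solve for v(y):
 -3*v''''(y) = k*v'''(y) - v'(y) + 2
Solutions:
 v(y) = C1 + C2*exp(-y*(2*2^(1/3)*k^2/(2*k^3 + sqrt(-4*k^6 + (2*k^3 - 243)^2) - 243)^(1/3) + 2*k + 2^(2/3)*(2*k^3 + sqrt(-4*k^6 + (2*k^3 - 243)^2) - 243)^(1/3))/18) + C3*exp(y*(-8*2^(1/3)*k^2/((-1 + sqrt(3)*I)*(2*k^3 + sqrt(-4*k^6 + (2*k^3 - 243)^2) - 243)^(1/3)) - 4*k + 2^(2/3)*(2*k^3 + sqrt(-4*k^6 + (2*k^3 - 243)^2) - 243)^(1/3) - 2^(2/3)*sqrt(3)*I*(2*k^3 + sqrt(-4*k^6 + (2*k^3 - 243)^2) - 243)^(1/3))/36) + C4*exp(y*(8*2^(1/3)*k^2/((1 + sqrt(3)*I)*(2*k^3 + sqrt(-4*k^6 + (2*k^3 - 243)^2) - 243)^(1/3)) - 4*k + 2^(2/3)*(2*k^3 + sqrt(-4*k^6 + (2*k^3 - 243)^2) - 243)^(1/3) + 2^(2/3)*sqrt(3)*I*(2*k^3 + sqrt(-4*k^6 + (2*k^3 - 243)^2) - 243)^(1/3))/36) + 2*y


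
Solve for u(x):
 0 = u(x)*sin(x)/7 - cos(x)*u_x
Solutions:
 u(x) = C1/cos(x)^(1/7)
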